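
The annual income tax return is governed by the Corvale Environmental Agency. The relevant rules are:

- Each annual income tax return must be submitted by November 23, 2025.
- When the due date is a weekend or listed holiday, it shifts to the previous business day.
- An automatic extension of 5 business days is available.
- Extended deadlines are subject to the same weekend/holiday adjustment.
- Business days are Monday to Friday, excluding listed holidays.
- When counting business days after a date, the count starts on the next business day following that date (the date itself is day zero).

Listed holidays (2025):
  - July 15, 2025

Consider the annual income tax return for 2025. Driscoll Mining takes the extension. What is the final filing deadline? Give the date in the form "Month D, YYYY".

Start from the fixed due date, November 23, 2025.
November 23, 2025 falls on a Sunday. Rolling to the preceding business day gives November 21, 2025, a Friday.
Counting 5 further business days from November 21, 2025 reaches November 28, 2025.
Since November 28, 2025 is a Friday and not a holiday, the date is unchanged.
So the filing is due November 28, 2025.

November 28, 2025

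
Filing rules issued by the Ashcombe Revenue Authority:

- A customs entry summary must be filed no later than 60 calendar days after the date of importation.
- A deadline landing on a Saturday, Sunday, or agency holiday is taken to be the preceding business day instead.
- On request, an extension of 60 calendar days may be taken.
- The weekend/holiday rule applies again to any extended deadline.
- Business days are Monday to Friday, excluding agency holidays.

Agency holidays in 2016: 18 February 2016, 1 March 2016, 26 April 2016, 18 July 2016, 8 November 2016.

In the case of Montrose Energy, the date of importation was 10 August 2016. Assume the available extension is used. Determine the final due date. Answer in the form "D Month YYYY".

Adding 60 calendar days to 10 August 2016 gives 9 October 2016.
9 October 2016 is a Sunday; the preceding business day is 7 October 2016 (Friday).
Applying the 60-calendar-day extension: 7 October 2016 + 60 days = 6 December 2016.
6 December 2016 falls on a Tuesday, which is a business day, so no adjustment is needed.
The final due date is 6 December 2016.

6 December 2016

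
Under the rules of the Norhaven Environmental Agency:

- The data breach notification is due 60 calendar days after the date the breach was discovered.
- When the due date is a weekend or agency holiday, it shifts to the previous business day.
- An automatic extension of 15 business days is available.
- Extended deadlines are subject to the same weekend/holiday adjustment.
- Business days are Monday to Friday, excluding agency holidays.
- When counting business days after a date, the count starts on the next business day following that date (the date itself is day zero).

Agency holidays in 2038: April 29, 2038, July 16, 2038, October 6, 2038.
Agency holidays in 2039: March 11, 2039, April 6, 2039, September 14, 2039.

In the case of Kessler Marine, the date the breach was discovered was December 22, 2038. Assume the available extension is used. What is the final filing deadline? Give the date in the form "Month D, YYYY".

From December 22, 2038, 60 calendar days later is February 20, 2039.
February 20, 2039 falls on a Sunday. Rolling to the preceding business day gives February 18, 2039, a Friday.
Counting 15 further business days from February 18, 2039 reaches March 14, 2039.
Since March 14, 2039 is a Monday and not a holiday, the date is unchanged.
Deadline: March 14, 2039.

March 14, 2039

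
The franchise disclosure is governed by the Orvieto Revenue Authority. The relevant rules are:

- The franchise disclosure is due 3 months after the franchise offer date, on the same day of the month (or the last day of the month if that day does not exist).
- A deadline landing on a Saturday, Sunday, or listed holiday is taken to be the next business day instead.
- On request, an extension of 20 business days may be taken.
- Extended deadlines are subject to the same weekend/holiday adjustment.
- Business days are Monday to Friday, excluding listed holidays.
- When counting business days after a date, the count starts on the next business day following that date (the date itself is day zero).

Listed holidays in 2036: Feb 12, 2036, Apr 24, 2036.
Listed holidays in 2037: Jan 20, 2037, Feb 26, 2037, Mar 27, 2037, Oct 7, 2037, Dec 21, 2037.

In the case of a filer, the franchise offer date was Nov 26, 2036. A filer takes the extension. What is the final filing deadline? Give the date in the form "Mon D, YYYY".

Mar 30, 2037

3 months after Nov 26, 2036, on the same day of the month, is Feb 26, 2037.
Because Feb 26, 2037 is a listed holiday, the deadline becomes Feb 27, 2037 (Friday).
Counting 20 further business days from Feb 27, 2037 reaches Mar 30, 2037.
Mar 30, 2037 (Monday) is already a business day.
Final deadline: Mar 30, 2037.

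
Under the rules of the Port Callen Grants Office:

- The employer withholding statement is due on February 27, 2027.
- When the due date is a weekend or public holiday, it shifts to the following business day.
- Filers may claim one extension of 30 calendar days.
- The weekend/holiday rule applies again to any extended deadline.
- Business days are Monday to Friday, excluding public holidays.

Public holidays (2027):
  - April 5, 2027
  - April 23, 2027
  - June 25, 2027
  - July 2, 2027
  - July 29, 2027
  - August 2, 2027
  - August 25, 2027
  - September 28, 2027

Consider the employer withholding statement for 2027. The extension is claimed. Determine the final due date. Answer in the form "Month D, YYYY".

March 31, 2027

The statutory due date is February 27, 2027.
Because February 27, 2027 is a Saturday, the deadline becomes March 1, 2027 (Monday).
With the 30-day extension, March 1, 2027 becomes March 31, 2027.
March 31, 2027 (Wednesday) is already a business day.
So the filing is due March 31, 2027.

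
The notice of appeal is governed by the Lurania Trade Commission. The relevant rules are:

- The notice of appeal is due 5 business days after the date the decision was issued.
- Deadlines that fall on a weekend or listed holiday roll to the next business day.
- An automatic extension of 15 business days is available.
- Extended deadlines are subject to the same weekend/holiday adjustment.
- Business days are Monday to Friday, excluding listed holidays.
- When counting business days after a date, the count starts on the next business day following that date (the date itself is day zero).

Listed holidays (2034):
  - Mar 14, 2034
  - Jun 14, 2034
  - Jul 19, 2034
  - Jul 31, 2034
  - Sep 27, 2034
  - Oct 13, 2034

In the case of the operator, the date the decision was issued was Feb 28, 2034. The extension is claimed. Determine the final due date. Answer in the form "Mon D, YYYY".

Mar 29, 2034

Starting the day after Feb 28, 2034 and counting 5 business days lands on Mar 7, 2034.
Mar 7, 2034 is a Tuesday and not a listed holiday, so it stands.
Counting 15 further business days from Mar 7, 2034 reaches Mar 29, 2034.
Mar 29, 2034 (Wednesday) is already a business day.
Deadline: Mar 29, 2034.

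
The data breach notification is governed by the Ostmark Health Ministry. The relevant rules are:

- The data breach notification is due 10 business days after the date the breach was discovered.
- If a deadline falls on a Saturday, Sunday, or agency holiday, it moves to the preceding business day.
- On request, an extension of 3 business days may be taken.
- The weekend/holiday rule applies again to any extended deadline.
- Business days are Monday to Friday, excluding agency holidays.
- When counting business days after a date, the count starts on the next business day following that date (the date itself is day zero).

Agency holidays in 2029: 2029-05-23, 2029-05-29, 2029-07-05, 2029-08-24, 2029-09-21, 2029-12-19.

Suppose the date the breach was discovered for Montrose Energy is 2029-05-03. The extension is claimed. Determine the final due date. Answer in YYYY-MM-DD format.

2029-05-22

Starting the day after 2029-05-03 and counting 10 business days lands on 2029-05-17.
2029-05-17 falls on a Thursday, which is a business day, so no adjustment is needed.
Applying the 3-business-day extension: 3 business days after 2029-05-17 is 2029-05-22.
2029-05-22 is a Tuesday and not a listed holiday, so it stands.
So the filing is due 2029-05-22.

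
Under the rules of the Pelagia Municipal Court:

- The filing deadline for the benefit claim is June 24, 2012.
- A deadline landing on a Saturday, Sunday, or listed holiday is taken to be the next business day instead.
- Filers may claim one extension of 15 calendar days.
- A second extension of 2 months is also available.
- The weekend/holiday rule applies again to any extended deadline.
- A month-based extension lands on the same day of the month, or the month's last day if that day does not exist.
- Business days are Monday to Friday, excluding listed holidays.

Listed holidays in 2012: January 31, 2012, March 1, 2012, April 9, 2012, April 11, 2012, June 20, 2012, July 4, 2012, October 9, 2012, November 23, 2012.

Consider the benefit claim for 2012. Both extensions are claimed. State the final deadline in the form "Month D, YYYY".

September 10, 2012

The stated deadline is June 24, 2012.
Because June 24, 2012 is a Sunday, the deadline becomes June 25, 2012 (Monday).
With the 15-day extension, June 25, 2012 becomes July 10, 2012.
July 10, 2012 (Tuesday) is already a business day.
Applying the 2 months extension: 2 months after July 10, 2012 is September 10, 2012.
Since September 10, 2012 is a Monday and not a holiday, the date is unchanged.
Deadline: September 10, 2012.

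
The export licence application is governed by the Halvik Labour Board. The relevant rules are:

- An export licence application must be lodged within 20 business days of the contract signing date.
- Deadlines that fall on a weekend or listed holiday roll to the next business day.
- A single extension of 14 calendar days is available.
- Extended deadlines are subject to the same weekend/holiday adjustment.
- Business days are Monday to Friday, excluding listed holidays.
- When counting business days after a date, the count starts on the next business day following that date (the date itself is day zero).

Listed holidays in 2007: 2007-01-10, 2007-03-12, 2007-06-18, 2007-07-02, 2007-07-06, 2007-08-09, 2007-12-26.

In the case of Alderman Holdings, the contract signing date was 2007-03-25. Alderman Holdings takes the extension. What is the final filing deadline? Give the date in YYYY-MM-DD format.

2007-05-04

20 business days after 2007-03-25, excluding weekends and holidays, is 2007-04-20.
2007-04-20 is a Friday and not a listed holiday, so it stands.
The 14-calendar-day extension moves the deadline from 2007-04-20 to 2007-05-04.
2007-05-04 (Friday) is already a business day.
Final deadline: 2007-05-04.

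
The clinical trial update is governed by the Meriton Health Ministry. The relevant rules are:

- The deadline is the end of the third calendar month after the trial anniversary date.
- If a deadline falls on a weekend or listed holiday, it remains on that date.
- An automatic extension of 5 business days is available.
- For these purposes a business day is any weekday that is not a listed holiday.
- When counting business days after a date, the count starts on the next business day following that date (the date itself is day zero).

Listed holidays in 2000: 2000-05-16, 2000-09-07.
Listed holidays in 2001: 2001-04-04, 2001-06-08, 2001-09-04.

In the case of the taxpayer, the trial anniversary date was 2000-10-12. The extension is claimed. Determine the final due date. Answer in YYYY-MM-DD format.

2001-02-07

The third month after 2000-10-12 is January 2001, whose last day is 2001-01-31.
2001-01-31 falls on a Wednesday. The rules make no weekend/holiday allowance, so it remains 2001-01-31.
The 5-business-day extension runs from 2001-01-31 to 2001-02-07.
2001-02-07 is a Wednesday; no weekend or holiday adjustment applies.
Final deadline: 2001-02-07.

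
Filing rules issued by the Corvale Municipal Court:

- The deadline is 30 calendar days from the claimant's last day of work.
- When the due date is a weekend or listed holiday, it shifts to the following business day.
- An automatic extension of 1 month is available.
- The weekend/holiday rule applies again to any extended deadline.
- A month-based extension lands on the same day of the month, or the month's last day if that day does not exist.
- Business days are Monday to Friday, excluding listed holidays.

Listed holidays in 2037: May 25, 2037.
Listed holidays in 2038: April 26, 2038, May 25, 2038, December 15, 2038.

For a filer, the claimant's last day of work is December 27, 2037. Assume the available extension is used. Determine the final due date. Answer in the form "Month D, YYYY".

30 calendar days after December 27, 2037 is January 26, 2038.
January 26, 2038 is a Tuesday and not a listed holiday, so it stands.
The 1 month extension carries January 26, 2038 to February 26, 2038.
February 26, 2038 (Friday) is already a business day.
Deadline: February 26, 2038.

February 26, 2038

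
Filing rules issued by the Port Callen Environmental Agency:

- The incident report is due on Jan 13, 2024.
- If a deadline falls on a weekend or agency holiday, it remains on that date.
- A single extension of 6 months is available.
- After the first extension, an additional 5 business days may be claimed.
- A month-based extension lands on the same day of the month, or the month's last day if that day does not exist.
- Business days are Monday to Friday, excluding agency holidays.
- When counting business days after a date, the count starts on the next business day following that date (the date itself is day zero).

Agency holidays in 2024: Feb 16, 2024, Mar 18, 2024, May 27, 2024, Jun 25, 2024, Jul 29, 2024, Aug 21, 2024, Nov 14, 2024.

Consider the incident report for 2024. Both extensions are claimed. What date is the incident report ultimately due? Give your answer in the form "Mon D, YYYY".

Jul 19, 2024

The statutory due date is Jan 13, 2024.
Jan 13, 2024 is a Saturday; no weekend or holiday adjustment applies.
Add 6 months to Jan 13, 2024: Jul 13, 2024.
Jul 13, 2024 falls on a Saturday. The rules make no weekend/holiday allowance, so it remains Jul 13, 2024.
Applying the 5-business-day extension: 5 business days after Jul 13, 2024 is Jul 19, 2024.
No adjustment is made for weekends or holidays, so Jul 19, 2024 stands.
Deadline: Jul 19, 2024.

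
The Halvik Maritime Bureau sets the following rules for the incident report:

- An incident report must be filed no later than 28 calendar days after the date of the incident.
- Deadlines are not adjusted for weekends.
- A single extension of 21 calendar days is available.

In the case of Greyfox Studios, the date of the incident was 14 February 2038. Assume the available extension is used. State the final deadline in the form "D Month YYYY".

4 April 2038

Trigger date 14 February 2038 + 28 calendar days = 14 March 2038.
14 March 2038 falls on a Sunday. The rules make no weekend/holiday allowance, so it remains 14 March 2038.
Applying the 21-calendar-day extension: 14 March 2038 + 21 days = 4 April 2038.
No adjustment is made for weekends or holidays, so 4 April 2038 stands.
The final due date is 4 April 2038.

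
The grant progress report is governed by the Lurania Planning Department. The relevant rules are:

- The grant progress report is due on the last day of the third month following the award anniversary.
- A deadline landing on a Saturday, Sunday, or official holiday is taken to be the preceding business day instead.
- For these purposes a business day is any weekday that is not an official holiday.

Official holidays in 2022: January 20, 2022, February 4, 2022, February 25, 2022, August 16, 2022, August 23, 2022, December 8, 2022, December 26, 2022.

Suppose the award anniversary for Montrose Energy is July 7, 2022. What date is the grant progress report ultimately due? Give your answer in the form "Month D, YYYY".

The third month after July 7, 2022 is October 2022, whose last day is October 31, 2022.
October 31, 2022 is a Monday and not a listed holiday, so it stands.
The final due date is October 31, 2022.

October 31, 2022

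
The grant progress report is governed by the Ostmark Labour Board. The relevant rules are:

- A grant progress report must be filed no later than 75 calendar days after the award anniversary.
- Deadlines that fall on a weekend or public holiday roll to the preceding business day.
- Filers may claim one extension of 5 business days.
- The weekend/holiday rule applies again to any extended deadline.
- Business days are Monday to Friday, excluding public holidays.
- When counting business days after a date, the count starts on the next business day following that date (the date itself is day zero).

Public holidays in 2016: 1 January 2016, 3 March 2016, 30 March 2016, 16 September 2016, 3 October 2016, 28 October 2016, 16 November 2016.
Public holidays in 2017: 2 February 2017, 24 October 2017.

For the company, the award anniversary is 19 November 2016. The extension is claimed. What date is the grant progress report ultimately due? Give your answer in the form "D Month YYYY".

75 calendar days after 19 November 2016 is 2 February 2017.
2 February 2017 is a listed holiday; the preceding business day is 1 February 2017 (Wednesday).
The 5-business-day extension runs from 1 February 2017 to 9 February 2017.
9 February 2017 falls on a Thursday, which is a business day, so no adjustment is needed.
The final due date is 9 February 2017.

9 February 2017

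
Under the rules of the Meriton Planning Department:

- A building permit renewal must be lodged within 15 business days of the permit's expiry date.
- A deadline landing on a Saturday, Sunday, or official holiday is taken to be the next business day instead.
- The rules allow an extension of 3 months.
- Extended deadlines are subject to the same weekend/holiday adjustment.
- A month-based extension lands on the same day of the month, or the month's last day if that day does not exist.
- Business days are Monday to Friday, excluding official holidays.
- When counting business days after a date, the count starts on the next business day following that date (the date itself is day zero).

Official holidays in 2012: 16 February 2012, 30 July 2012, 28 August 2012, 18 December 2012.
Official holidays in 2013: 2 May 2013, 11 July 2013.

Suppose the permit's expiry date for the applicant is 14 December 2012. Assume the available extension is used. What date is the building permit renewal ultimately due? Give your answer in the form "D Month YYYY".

8 April 2013

Starting the day after 14 December 2012 and counting 15 business days lands on 7 January 2013.
7 January 2013 (Monday) is already a business day.
Add 3 months to 7 January 2013: 7 April 2013.
7 April 2013 is a Sunday; the next business day is 8 April 2013 (Monday).
The final due date is 8 April 2013.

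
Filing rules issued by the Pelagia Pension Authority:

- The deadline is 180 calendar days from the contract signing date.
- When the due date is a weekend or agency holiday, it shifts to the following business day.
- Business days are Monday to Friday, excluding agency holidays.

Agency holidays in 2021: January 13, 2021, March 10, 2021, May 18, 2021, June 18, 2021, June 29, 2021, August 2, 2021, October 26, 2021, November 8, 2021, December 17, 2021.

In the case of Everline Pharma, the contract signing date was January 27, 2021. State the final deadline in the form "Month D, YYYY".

Adding 180 calendar days to January 27, 2021 gives July 26, 2021.
Since July 26, 2021 is a Monday and not a holiday, the date is unchanged.
The final due date is July 26, 2021.

July 26, 2021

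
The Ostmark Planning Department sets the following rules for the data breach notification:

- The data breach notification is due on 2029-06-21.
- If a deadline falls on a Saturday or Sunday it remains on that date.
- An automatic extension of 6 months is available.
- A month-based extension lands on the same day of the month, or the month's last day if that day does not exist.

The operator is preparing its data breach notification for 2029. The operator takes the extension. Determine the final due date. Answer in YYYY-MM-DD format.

Start from the fixed due date, 2029-06-21.
2029-06-21 is a Thursday; no weekend or holiday adjustment applies.
The 6 months extension carries 2029-06-21 to 2029-12-21.
2029-12-21 falls on a Friday. The rules make no weekend/holiday allowance, so it remains 2029-12-21.
Deadline: 2029-12-21.

2029-12-21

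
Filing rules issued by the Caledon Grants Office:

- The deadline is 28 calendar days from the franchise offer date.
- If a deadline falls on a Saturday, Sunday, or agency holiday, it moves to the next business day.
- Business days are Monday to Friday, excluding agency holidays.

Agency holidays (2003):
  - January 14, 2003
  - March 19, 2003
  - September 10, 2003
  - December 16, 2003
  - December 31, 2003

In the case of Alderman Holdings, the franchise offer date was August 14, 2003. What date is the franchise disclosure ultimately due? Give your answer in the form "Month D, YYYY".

September 11, 2003

28 calendar days after August 14, 2003 is September 11, 2003.
September 11, 2003 (Thursday) is already a business day.
Final deadline: September 11, 2003.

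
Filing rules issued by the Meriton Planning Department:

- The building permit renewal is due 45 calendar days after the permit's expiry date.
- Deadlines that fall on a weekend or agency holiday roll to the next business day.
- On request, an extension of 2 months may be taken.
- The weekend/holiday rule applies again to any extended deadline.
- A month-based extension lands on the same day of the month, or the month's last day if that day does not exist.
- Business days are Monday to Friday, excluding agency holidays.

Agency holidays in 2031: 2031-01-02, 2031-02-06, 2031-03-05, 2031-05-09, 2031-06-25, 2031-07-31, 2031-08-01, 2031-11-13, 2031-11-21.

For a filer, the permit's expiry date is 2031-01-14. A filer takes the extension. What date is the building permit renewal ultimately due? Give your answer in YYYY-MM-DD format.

Adding 45 calendar days to 2031-01-14 gives 2031-02-28.
2031-02-28 falls on a Friday, which is a business day, so no adjustment is needed.
The 2 months extension carries 2031-02-28 to 2031-04-28.
2031-04-28 falls on a Monday, which is a business day, so no adjustment is needed.
Final deadline: 2031-04-28.

2031-04-28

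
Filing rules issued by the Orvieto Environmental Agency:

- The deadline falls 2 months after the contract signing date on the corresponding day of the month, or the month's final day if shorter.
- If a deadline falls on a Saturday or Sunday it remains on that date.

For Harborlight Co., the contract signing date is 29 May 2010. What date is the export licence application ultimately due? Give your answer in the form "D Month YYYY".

2 months from 29 May 2010 is 29 July 2010.
29 July 2010 falls on a Thursday. The rules make no weekend/holiday allowance, so it remains 29 July 2010.
The final due date is 29 July 2010.

29 July 2010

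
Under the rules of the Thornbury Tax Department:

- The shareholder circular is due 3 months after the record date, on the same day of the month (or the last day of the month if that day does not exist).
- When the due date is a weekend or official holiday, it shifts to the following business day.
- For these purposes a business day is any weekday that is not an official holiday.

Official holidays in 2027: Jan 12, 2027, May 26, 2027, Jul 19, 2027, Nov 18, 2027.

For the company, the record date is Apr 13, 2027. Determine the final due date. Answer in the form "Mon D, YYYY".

Moving 3 months forward from Apr 13, 2027 on the corresponding day gives Jul 13, 2027.
Jul 13, 2027 (Tuesday) is already a business day.
So the filing is due Jul 13, 2027.

Jul 13, 2027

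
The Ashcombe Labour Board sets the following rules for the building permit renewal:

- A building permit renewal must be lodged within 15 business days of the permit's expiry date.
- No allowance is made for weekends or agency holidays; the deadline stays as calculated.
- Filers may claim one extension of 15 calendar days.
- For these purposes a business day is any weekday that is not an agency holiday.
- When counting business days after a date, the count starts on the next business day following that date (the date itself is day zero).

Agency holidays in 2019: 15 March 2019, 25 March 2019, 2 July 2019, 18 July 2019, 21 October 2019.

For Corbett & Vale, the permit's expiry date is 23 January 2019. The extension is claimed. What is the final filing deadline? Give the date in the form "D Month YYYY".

28 February 2019

15 business days after 23 January 2019, excluding weekends and holidays, is 13 February 2019.
13 February 2019 falls on a Wednesday. The rules make no weekend/holiday allowance, so it remains 13 February 2019.
The 15-calendar-day extension moves the deadline from 13 February 2019 to 28 February 2019.
28 February 2019 falls on a Thursday. The rules make no weekend/holiday allowance, so it remains 28 February 2019.
So the filing is due 28 February 2019.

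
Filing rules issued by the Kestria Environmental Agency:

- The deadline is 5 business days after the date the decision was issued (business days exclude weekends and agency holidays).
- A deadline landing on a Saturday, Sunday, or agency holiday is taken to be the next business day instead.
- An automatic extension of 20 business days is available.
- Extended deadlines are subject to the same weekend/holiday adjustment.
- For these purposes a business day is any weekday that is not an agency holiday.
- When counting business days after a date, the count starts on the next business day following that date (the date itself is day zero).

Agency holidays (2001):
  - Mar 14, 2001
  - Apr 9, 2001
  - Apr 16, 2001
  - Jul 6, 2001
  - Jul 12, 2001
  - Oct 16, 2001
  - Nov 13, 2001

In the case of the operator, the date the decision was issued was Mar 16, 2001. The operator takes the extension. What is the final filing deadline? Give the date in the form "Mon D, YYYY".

Counting 5 business days after Mar 16, 2001 (skipping weekends and listed holidays) reaches Mar 23, 2001.
Since Mar 23, 2001 is a Friday and not a holiday, the date is unchanged.
The 20-business-day extension runs from Mar 23, 2001 to Apr 24, 2001.
Apr 24, 2001 is a Tuesday and not a listed holiday, so it stands.
So the filing is due Apr 24, 2001.

Apr 24, 2001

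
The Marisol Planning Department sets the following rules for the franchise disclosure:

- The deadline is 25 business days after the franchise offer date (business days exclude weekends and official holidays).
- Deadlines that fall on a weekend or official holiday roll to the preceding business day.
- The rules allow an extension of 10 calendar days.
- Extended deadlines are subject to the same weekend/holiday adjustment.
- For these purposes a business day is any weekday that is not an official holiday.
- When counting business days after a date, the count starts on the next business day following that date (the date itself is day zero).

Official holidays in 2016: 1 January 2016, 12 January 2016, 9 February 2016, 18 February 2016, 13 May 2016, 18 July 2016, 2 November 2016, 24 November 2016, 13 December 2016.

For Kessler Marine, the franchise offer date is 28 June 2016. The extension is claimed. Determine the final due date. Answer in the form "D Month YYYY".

Starting the day after 28 June 2016 and counting 25 business days lands on 3 August 2016.
3 August 2016 falls on a Wednesday, which is a business day, so no adjustment is needed.
Add the 10 calendar-day extension to 3 August 2016: 13 August 2016.
13 August 2016 falls on a Saturday. Rolling to the preceding business day gives 12 August 2016, a Friday.
The final due date is 12 August 2016.

12 August 2016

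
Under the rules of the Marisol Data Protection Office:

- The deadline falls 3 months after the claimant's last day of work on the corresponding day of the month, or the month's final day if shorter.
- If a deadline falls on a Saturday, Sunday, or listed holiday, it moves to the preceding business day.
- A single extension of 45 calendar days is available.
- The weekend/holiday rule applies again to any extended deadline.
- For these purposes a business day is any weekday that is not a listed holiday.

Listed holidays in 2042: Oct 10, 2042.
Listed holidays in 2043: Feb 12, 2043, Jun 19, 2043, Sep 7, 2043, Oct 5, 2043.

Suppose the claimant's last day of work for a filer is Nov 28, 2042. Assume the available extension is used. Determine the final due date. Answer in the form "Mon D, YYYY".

3 months from Nov 28, 2042 is Feb 28, 2043.
Because Feb 28, 2043 is a Saturday, the deadline becomes Feb 27, 2043 (Friday).
Applying the 45-calendar-day extension: Feb 27, 2043 + 45 days = Apr 13, 2043.
Apr 13, 2043 (Monday) is already a business day.
Final deadline: Apr 13, 2043.

Apr 13, 2043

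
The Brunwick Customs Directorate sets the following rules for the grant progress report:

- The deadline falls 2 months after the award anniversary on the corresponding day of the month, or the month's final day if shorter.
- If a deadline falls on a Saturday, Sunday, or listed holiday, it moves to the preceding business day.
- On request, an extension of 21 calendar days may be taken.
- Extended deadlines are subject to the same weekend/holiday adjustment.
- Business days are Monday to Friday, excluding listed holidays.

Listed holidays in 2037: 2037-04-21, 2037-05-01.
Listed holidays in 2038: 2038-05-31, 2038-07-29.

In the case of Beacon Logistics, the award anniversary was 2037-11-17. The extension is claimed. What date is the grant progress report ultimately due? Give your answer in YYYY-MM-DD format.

Moving 2 months forward from 2037-11-17 on the corresponding day gives 2038-01-17.
2038-01-17 is a Sunday, so it moves to the preceding business day, 2038-01-15 (Friday).
With the 21-day extension, 2038-01-15 becomes 2038-02-05.
2038-02-05 falls on a Friday, which is a business day, so no adjustment is needed.
Deadline: 2038-02-05.

2038-02-05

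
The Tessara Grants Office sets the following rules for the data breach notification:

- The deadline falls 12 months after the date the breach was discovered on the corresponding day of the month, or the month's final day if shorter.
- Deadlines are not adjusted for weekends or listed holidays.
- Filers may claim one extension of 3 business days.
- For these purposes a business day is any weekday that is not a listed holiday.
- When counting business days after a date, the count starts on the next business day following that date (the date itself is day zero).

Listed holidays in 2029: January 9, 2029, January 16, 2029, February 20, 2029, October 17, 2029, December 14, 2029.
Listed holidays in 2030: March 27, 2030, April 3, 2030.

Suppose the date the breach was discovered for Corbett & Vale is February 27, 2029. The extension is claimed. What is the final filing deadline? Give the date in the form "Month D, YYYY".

March 4, 2030

12 months from February 27, 2029 is February 27, 2030.
February 27, 2030 falls on a Wednesday. The rules make no weekend/holiday allowance, so it remains February 27, 2030.
The 3-business-day extension runs from February 27, 2030 to March 4, 2030.
No adjustment is made for weekends or holidays, so March 4, 2030 stands.
Final deadline: March 4, 2030.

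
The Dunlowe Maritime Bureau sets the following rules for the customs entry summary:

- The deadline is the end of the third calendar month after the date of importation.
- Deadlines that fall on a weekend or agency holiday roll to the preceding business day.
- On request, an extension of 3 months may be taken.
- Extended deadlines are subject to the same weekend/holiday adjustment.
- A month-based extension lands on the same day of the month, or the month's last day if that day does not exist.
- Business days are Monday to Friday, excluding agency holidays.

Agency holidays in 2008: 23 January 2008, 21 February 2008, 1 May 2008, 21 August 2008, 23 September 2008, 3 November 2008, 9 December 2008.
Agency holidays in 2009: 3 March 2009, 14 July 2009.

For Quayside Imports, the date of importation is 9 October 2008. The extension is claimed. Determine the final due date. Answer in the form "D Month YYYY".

30 April 2009

3 months after 9 October 2008 falls in January 2009; the last day of that month is 31 January 2009.
31 January 2009 is a Saturday; the preceding business day is 30 January 2009 (Friday).
Applying the 3 months extension: 3 months after 30 January 2009 is 30 April 2009.
30 April 2009 falls on a Thursday, which is a business day, so no adjustment is needed.
Final deadline: 30 April 2009.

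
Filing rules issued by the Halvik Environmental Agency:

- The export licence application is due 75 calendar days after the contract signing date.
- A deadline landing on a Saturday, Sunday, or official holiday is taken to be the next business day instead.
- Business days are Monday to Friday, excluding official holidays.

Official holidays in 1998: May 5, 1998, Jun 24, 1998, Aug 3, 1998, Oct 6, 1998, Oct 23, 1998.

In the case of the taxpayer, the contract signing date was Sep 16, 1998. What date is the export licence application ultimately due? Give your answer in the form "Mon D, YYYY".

Nov 30, 1998

Trigger date Sep 16, 1998 + 75 calendar days = Nov 30, 1998.
Nov 30, 1998 (Monday) is already a business day.
Final deadline: Nov 30, 1998.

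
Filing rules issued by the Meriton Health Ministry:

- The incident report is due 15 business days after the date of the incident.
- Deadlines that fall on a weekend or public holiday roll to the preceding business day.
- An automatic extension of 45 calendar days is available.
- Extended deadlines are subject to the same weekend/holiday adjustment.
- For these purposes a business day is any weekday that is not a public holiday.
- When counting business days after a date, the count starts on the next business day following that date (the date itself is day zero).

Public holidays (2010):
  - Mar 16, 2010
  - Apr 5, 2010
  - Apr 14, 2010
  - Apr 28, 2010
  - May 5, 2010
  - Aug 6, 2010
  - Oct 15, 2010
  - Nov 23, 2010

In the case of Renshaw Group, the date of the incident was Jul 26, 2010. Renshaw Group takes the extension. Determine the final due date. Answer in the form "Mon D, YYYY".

Oct 1, 2010

15 business days after Jul 26, 2010, excluding weekends and holidays, is Aug 17, 2010.
Aug 17, 2010 falls on a Tuesday, which is a business day, so no adjustment is needed.
Applying the 45-calendar-day extension: Aug 17, 2010 + 45 days = Oct 1, 2010.
Since Oct 1, 2010 is a Friday and not a holiday, the date is unchanged.
Final deadline: Oct 1, 2010.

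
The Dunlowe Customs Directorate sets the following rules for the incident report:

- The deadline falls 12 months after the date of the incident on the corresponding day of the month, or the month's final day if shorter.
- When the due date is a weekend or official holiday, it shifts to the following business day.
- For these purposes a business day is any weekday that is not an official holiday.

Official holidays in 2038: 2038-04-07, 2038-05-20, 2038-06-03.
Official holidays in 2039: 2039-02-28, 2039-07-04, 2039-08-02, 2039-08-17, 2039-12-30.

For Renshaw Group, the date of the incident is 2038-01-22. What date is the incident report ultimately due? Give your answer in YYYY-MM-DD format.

2039-01-24

Moving 12 months forward from 2038-01-22 on the corresponding day gives 2039-01-22.
2039-01-22 is a Saturday, so it moves to the next business day, 2039-01-24 (Monday).
The final due date is 2039-01-24.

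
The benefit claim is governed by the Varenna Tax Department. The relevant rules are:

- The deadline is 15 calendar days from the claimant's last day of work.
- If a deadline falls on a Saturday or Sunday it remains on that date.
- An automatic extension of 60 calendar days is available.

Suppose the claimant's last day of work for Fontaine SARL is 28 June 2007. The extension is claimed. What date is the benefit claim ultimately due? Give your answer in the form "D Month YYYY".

11 September 2007

From 28 June 2007, 15 calendar days later is 13 July 2007.
13 July 2007 is a Friday; no weekend or holiday adjustment applies.
The 60-calendar-day extension moves the deadline from 13 July 2007 to 11 September 2007.
No adjustment is made for weekends or holidays, so 11 September 2007 stands.
Deadline: 11 September 2007.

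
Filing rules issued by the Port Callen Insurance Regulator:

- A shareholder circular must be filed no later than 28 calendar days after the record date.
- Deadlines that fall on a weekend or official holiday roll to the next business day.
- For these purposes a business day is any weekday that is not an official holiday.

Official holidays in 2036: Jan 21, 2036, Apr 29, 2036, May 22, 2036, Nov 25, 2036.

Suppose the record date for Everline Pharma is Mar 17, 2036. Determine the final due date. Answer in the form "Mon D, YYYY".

Apr 14, 2036

Trigger date Mar 17, 2036 + 28 calendar days = Apr 14, 2036.
Apr 14, 2036 is a Monday and not a listed holiday, so it stands.
Deadline: Apr 14, 2036.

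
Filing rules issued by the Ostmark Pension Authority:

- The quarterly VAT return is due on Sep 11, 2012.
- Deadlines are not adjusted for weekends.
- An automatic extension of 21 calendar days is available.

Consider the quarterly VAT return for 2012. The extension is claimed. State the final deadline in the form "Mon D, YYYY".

The statutory due date is Sep 11, 2012.
Sep 11, 2012 is a Tuesday; no weekend or holiday adjustment applies.
Add the 21 calendar-day extension to Sep 11, 2012: Oct 2, 2012.
Oct 2, 2012 is a Tuesday; no weekend or holiday adjustment applies.
So the filing is due Oct 2, 2012.

Oct 2, 2012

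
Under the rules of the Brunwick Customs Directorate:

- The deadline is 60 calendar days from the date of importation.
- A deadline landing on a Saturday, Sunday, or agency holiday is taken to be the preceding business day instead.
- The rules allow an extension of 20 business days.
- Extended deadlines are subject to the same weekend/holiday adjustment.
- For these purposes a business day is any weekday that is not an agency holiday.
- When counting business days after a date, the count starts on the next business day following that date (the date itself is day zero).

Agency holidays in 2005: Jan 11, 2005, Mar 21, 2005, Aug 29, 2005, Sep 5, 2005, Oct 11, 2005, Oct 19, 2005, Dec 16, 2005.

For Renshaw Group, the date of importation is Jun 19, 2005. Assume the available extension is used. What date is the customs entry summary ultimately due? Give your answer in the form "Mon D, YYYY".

Adding 60 calendar days to Jun 19, 2005 gives Aug 18, 2005.
Aug 18, 2005 falls on a Thursday, which is a business day, so no adjustment is needed.
Applying the 20-business-day extension: 20 business days after Aug 18, 2005 is Sep 19, 2005.
Sep 19, 2005 (Monday) is already a business day.
The final due date is Sep 19, 2005.

Sep 19, 2005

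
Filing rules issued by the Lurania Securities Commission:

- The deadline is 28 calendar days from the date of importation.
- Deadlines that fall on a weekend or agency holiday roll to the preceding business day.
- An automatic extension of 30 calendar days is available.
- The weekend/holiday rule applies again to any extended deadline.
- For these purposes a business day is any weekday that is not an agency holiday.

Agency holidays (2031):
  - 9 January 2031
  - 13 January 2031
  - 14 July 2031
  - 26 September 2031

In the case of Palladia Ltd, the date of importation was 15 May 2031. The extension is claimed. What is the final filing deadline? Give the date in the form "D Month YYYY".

11 July 2031

28 calendar days after 15 May 2031 is 12 June 2031.
12 June 2031 falls on a Thursday, which is a business day, so no adjustment is needed.
The 30-calendar-day extension moves the deadline from 12 June 2031 to 12 July 2031.
12 July 2031 is a Saturday; the preceding business day is 11 July 2031 (Friday).
So the filing is due 11 July 2031.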